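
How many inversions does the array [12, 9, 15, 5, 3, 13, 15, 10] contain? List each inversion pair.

Finding inversions in [12, 9, 15, 5, 3, 13, 15, 10]:

(0, 1): arr[0]=12 > arr[1]=9
(0, 3): arr[0]=12 > arr[3]=5
(0, 4): arr[0]=12 > arr[4]=3
(0, 7): arr[0]=12 > arr[7]=10
(1, 3): arr[1]=9 > arr[3]=5
(1, 4): arr[1]=9 > arr[4]=3
(2, 3): arr[2]=15 > arr[3]=5
(2, 4): arr[2]=15 > arr[4]=3
(2, 5): arr[2]=15 > arr[5]=13
(2, 7): arr[2]=15 > arr[7]=10
(3, 4): arr[3]=5 > arr[4]=3
(5, 7): arr[5]=13 > arr[7]=10
(6, 7): arr[6]=15 > arr[7]=10

Total inversions: 13

The array has 13 inversion(s): (0,1), (0,3), (0,4), (0,7), (1,3), (1,4), (2,3), (2,4), (2,5), (2,7), (3,4), (5,7), (6,7). Each pair (i,j) satisfies i < j and arr[i] > arr[j].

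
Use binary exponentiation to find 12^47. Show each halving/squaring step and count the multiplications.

Computing 12^47 by squaring (build up from 12^1; each line after the first costs one multiplication):

12^1 = 12
12^2 = (12^1)^2 = 12^2 = 144
12^4 = (12^2)^2 = 144^2 = 20736
12^5 = 12 * 12^4 = 12 * 20736 = 248832
12^10 = (12^5)^2 = 248832^2 = 61917364224
12^11 = 12 * 12^10 = 12 * 61917364224 = 743008370688
12^22 = (12^11)^2 = 743008370688^2 = 552061438912436417593344
12^23 = 12 * 12^22 = 12 * 552061438912436417593344 = 6624737266949237011120128
12^46 = (12^23)^2 = 6624737266949237011120128^2 = 43887143856106046360568987631860370008329246736384
12^47 = 12 * 12^46 = 12 * 43887143856106046360568987631860370008329246736384 = 526645726273272556326827851582324440099950960836608

Result: 526645726273272556326827851582324440099950960836608
Multiplications needed: 9 (9 lines after 12^1)

12^47 = 526645726273272556326827851582324440099950960836608. Using exponentiation by squaring, this requires 9 multiplications. The key idea: if the exponent is even, square the half-power; if odd, multiply by the base once.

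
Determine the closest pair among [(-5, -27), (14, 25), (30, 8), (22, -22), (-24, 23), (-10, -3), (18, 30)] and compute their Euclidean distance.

Computing all pairwise distances among 7 points:

d((-5, -27), (14, 25)) = 55.3624
d((-5, -27), (30, 8)) = 49.4975
d((-5, -27), (22, -22)) = 27.4591
d((-5, -27), (-24, 23)) = 53.4883
d((-5, -27), (-10, -3)) = 24.5153
d((-5, -27), (18, 30)) = 61.4654
d((14, 25), (30, 8)) = 23.3452
d((14, 25), (22, -22)) = 47.676
d((14, 25), (-24, 23)) = 38.0526
d((14, 25), (-10, -3)) = 36.8782
d((14, 25), (18, 30)) = 6.4031 <-- minimum
d((30, 8), (22, -22)) = 31.0483
d((30, 8), (-24, 23)) = 56.0446
d((30, 8), (-10, -3)) = 41.4849
d((30, 8), (18, 30)) = 25.0599
d((22, -22), (-24, 23)) = 64.3506
d((22, -22), (-10, -3)) = 37.2156
d((22, -22), (18, 30)) = 52.1536
d((-24, 23), (-10, -3)) = 29.5296
d((-24, 23), (18, 30)) = 42.5793
d((-10, -3), (18, 30)) = 43.2782

Closest pair: (14, 25) and (18, 30) with distance 6.4031

The closest pair is (14, 25) and (18, 30) with Euclidean distance 6.4031. For 7 points, brute-force pairwise comparison is shown above. For large n, the divide-and-conquer algorithm (sort by x, recurse on halves, check the dividing strip) achieves O(n log n).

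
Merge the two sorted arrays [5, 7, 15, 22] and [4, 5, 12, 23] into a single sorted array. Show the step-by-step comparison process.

Merging process:

Compare 5 vs 4: take 4 from right. Merged: [4]
Compare 5 vs 5: take 5 from left. Merged: [4, 5]
Compare 7 vs 5: take 5 from right. Merged: [4, 5, 5]
Compare 7 vs 12: take 7 from left. Merged: [4, 5, 5, 7]
Compare 15 vs 12: take 12 from right. Merged: [4, 5, 5, 7, 12]
Compare 15 vs 23: take 15 from left. Merged: [4, 5, 5, 7, 12, 15]
Compare 22 vs 23: take 22 from left. Merged: [4, 5, 5, 7, 12, 15, 22]
Append remaining from right: [23]. Merged: [4, 5, 5, 7, 12, 15, 22, 23]

Final merged array: [4, 5, 5, 7, 12, 15, 22, 23]
Total comparisons: 7

The merged array is [4, 5, 5, 7, 12, 15, 22, 23], requiring 7 comparisons. The merge step runs in O(n) time where n is the total number of elements.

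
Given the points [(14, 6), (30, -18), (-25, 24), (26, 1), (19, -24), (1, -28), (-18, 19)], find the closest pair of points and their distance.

Computing all pairwise distances among 7 points:

d((14, 6), (30, -18)) = 28.8444
d((14, 6), (-25, 24)) = 42.9535
d((14, 6), (26, 1)) = 13.0
d((14, 6), (19, -24)) = 30.4138
d((14, 6), (1, -28)) = 36.4005
d((14, 6), (-18, 19)) = 34.5398
d((30, -18), (-25, 24)) = 69.2026
d((30, -18), (26, 1)) = 19.4165
d((30, -18), (19, -24)) = 12.53
d((30, -18), (1, -28)) = 30.6757
d((30, -18), (-18, 19)) = 60.6053
d((-25, 24), (26, 1)) = 55.9464
d((-25, 24), (19, -24)) = 65.1153
d((-25, 24), (1, -28)) = 58.1378
d((-25, 24), (-18, 19)) = 8.6023 <-- minimum
d((26, 1), (19, -24)) = 25.9615
d((26, 1), (1, -28)) = 38.2884
d((26, 1), (-18, 19)) = 47.5395
d((19, -24), (1, -28)) = 18.4391
d((19, -24), (-18, 19)) = 56.7274
d((1, -28), (-18, 19)) = 50.6952

Closest pair: (-25, 24) and (-18, 19) with distance 8.6023

The closest pair is (-25, 24) and (-18, 19) with Euclidean distance 8.6023. For 7 points, brute-force pairwise comparison is shown above. For large n, the divide-and-conquer algorithm (sort by x, recurse on halves, check the dividing strip) achieves O(n log n).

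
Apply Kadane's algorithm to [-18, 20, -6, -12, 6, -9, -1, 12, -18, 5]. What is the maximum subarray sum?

Using Kadane's algorithm on [-18, 20, -6, -12, 6, -9, -1, 12, -18, 5]:

Scanning through the array:
Position 1 (value 20): max_ending_here = 20, max_so_far = 20
Position 2 (value -6): max_ending_here = 14, max_so_far = 20
Position 3 (value -12): max_ending_here = 2, max_so_far = 20
Position 4 (value 6): max_ending_here = 8, max_so_far = 20
Position 5 (value -9): max_ending_here = -1, max_so_far = 20
Position 6 (value -1): max_ending_here = -1, max_so_far = 20
Position 7 (value 12): max_ending_here = 12, max_so_far = 20
Position 8 (value -18): max_ending_here = -6, max_so_far = 20
Position 9 (value 5): max_ending_here = 5, max_so_far = 20

Maximum subarray: [20]
Maximum sum: 20

The maximum subarray is [20] with sum 20. This subarray runs from index 1 to index 1.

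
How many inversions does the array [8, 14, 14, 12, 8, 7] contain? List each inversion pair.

Finding inversions in [8, 14, 14, 12, 8, 7]:

(0, 5): arr[0]=8 > arr[5]=7
(1, 3): arr[1]=14 > arr[3]=12
(1, 4): arr[1]=14 > arr[4]=8
(1, 5): arr[1]=14 > arr[5]=7
(2, 3): arr[2]=14 > arr[3]=12
(2, 4): arr[2]=14 > arr[4]=8
(2, 5): arr[2]=14 > arr[5]=7
(3, 4): arr[3]=12 > arr[4]=8
(3, 5): arr[3]=12 > arr[5]=7
(4, 5): arr[4]=8 > arr[5]=7

Total inversions: 10

The array has 10 inversion(s): (0,5), (1,3), (1,4), (1,5), (2,3), (2,4), (2,5), (3,4), (3,5), (4,5). Each pair (i,j) satisfies i < j and arr[i] > arr[j].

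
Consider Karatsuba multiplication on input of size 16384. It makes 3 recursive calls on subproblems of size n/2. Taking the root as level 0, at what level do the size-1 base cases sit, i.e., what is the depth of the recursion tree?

For divide and conquer with division factor 2:

Problem sizes at each level:
Level 0: 16384
Level 1: 8192
Level 2: 4096
Level 3: 2048
Level 4: 1024
Level 5: 512
Level 6: 256
Level 7: 128
Level 8: 64
Level 9: 32
Level 10: 16
Level 11: 8
Level 12: 4
Level 13: 2
Level 14: 1

The root is level 0 and the size-1 base case is level 14 (the tree spans levels 0 through 14, i.e. 15 levels counting the root), so the depth is the number of divisions: log_2(16384) = 14

The recursion tree depth is log_2(16384) = 14. At each level, the problem size is divided by 2, so it takes 14 divisions to reduce to a base case of size 1. The algorithm makes 3 recursive calls at each level.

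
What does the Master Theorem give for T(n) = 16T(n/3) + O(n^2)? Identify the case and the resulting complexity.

Master Theorem for T(n) = 16T(n/3) + O(n^2):

a = 16, b = 3, c = 2
log_b(a) = log_3(16) = 2.5237

Case 1: c = 2 < log_3(16) = 2.5237
T(n) = O(n^(log_3 16))

For T(n) = 16T(n/3) + O(n^2): log_3(16) = 2.5237. This is Case 1 of the Master Theorem (c < log_b(a), work dominated by leaves), giving O(n^(log_3 16)).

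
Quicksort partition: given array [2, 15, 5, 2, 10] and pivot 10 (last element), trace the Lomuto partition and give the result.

Lomuto partition with pivot = 10:

Initial array: [2, 15, 5, 2, 10]

arr[0]=2 <= 10: swap with position 0, array becomes [2, 15, 5, 2, 10]
arr[1]=15 > 10: no swap
arr[2]=5 <= 10: swap with position 1, array becomes [2, 5, 15, 2, 10]
arr[3]=2 <= 10: swap with position 2, array becomes [2, 5, 2, 15, 10]

Place pivot at position 3: [2, 5, 2, 10, 15]
Pivot position: 3

After partitioning with pivot 10, the array becomes [2, 5, 2, 10, 15]. The pivot is placed at index 3. All elements to the left of the pivot are <= 10, and all elements to the right are > 10.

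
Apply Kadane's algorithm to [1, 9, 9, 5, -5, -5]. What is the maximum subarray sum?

Using Kadane's algorithm on [1, 9, 9, 5, -5, -5]:

Scanning through the array:
Position 1 (value 9): max_ending_here = 10, max_so_far = 10
Position 2 (value 9): max_ending_here = 19, max_so_far = 19
Position 3 (value 5): max_ending_here = 24, max_so_far = 24
Position 4 (value -5): max_ending_here = 19, max_so_far = 24
Position 5 (value -5): max_ending_here = 14, max_so_far = 24

Maximum subarray: [1, 9, 9, 5]
Maximum sum: 24

The maximum subarray is [1, 9, 9, 5] with sum 24. This subarray runs from index 0 to index 3.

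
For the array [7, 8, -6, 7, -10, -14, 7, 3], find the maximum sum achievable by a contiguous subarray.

Using Kadane's algorithm on [7, 8, -6, 7, -10, -14, 7, 3]:

Scanning through the array:
Position 1 (value 8): max_ending_here = 15, max_so_far = 15
Position 2 (value -6): max_ending_here = 9, max_so_far = 15
Position 3 (value 7): max_ending_here = 16, max_so_far = 16
Position 4 (value -10): max_ending_here = 6, max_so_far = 16
Position 5 (value -14): max_ending_here = -8, max_so_far = 16
Position 6 (value 7): max_ending_here = 7, max_so_far = 16
Position 7 (value 3): max_ending_here = 10, max_so_far = 16

Maximum subarray: [7, 8, -6, 7]
Maximum sum: 16

The maximum subarray is [7, 8, -6, 7] with sum 16. This subarray runs from index 0 to index 3.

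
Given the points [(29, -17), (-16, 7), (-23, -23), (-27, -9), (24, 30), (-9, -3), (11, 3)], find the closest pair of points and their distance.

Computing all pairwise distances among 7 points:

d((29, -17), (-16, 7)) = 51.0
d((29, -17), (-23, -23)) = 52.345
d((29, -17), (-27, -9)) = 56.5685
d((29, -17), (24, 30)) = 47.2652
d((29, -17), (-9, -3)) = 40.4969
d((29, -17), (11, 3)) = 26.9072
d((-16, 7), (-23, -23)) = 30.8058
d((-16, 7), (-27, -9)) = 19.4165
d((-16, 7), (24, 30)) = 46.1411
d((-16, 7), (-9, -3)) = 12.2066 <-- minimum
d((-16, 7), (11, 3)) = 27.2947
d((-23, -23), (-27, -9)) = 14.5602
d((-23, -23), (24, 30)) = 70.8378
d((-23, -23), (-9, -3)) = 24.4131
d((-23, -23), (11, 3)) = 42.8019
d((-27, -9), (24, 30)) = 64.2028
d((-27, -9), (-9, -3)) = 18.9737
d((-27, -9), (11, 3)) = 39.8497
d((24, 30), (-9, -3)) = 46.669
d((24, 30), (11, 3)) = 29.9666
d((-9, -3), (11, 3)) = 20.8806

Closest pair: (-16, 7) and (-9, -3) with distance 12.2066

The closest pair is (-16, 7) and (-9, -3) with Euclidean distance 12.2066. For 7 points, brute-force pairwise comparison is shown above. For large n, the divide-and-conquer algorithm (sort by x, recurse on halves, check the dividing strip) achieves O(n log n).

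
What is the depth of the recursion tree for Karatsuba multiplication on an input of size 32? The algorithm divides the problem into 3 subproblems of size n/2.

For divide and conquer with division factor 2:

Problem sizes at each level:
Level 0: 32
Level 1: 16
Level 2: 8
Level 3: 4
Level 4: 2
Level 5: 1

The root is level 0 and the size-1 base case is level 5 (the tree spans levels 0 through 5, i.e. 6 levels counting the root), so the depth is the number of divisions: log_2(32) = 5

The recursion tree depth is log_2(32) = 5. At each level, the problem size is divided by 2, so it takes 5 divisions to reduce to a base case of size 1. The algorithm makes 3 recursive calls at each level.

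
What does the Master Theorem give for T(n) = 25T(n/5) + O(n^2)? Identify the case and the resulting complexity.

Master Theorem for T(n) = 25T(n/5) + O(n^2):

a = 25, b = 5, c = 2
log_b(a) = log_5(25) = 2.0000

Case 2: c = 2 = log_5(25) = 2.0000
T(n) = O(n^2 log n) = O(n^2 log n)

For T(n) = 25T(n/5) + O(n^2): log_5(25) = 2.0000. This is Case 2 of the Master Theorem (c = log_b(a), equal work at all levels), giving O(n^2 log n).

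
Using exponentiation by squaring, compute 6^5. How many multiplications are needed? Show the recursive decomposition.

Computing 6^5 by squaring (build up from 6^1; each line after the first costs one multiplication):

6^1 = 6
6^2 = (6^1)^2 = 6^2 = 36
6^4 = (6^2)^2 = 36^2 = 1296
6^5 = 6 * 6^4 = 6 * 1296 = 7776

Result: 7776
Multiplications needed: 3 (3 lines after 6^1)

6^5 = 7776. Using exponentiation by squaring, this requires 3 multiplications. The key idea: if the exponent is even, square the half-power; if odd, multiply by the base once.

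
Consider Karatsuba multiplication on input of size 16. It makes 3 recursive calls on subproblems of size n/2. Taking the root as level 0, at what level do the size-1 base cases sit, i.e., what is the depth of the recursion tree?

For divide and conquer with division factor 2:

Problem sizes at each level:
Level 0: 16
Level 1: 8
Level 2: 4
Level 3: 2
Level 4: 1

The root is level 0 and the size-1 base case is level 4 (the tree spans levels 0 through 4, i.e. 5 levels counting the root), so the depth is the number of divisions: log_2(16) = 4

The recursion tree depth is log_2(16) = 4. At each level, the problem size is divided by 2, so it takes 4 divisions to reduce to a base case of size 1. The algorithm makes 3 recursive calls at each level.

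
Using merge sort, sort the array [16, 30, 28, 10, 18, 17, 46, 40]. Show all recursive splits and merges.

Merge sort trace:

Split: [16, 30, 28, 10, 18, 17, 46, 40] -> [16, 30, 28, 10] and [18, 17, 46, 40]
  Split: [16, 30, 28, 10] -> [16, 30] and [28, 10]
    Split: [16, 30] -> [16] and [30]
    Merge: [16] + [30] -> [16, 30]
    Split: [28, 10] -> [28] and [10]
    Merge: [28] + [10] -> [10, 28]
  Merge: [16, 30] + [10, 28] -> [10, 16, 28, 30]
  Split: [18, 17, 46, 40] -> [18, 17] and [46, 40]
    Split: [18, 17] -> [18] and [17]
    Merge: [18] + [17] -> [17, 18]
    Split: [46, 40] -> [46] and [40]
    Merge: [46] + [40] -> [40, 46]
  Merge: [17, 18] + [40, 46] -> [17, 18, 40, 46]
Merge: [10, 16, 28, 30] + [17, 18, 40, 46] -> [10, 16, 17, 18, 28, 30, 40, 46]

Final sorted array: [10, 16, 17, 18, 28, 30, 40, 46]

The merge sort proceeds by recursively splitting the array and merging sorted halves.
After all merges, the sorted array is [10, 16, 17, 18, 28, 30, 40, 46].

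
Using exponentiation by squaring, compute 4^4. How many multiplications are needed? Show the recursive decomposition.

Computing 4^4 by squaring (build up from 4^1; each line after the first costs one multiplication):

4^1 = 4
4^2 = (4^1)^2 = 4^2 = 16
4^4 = (4^2)^2 = 16^2 = 256

Result: 256
Multiplications needed: 2 (2 lines after 4^1)

4^4 = 256. Using exponentiation by squaring, this requires 2 multiplications. The key idea: if the exponent is even, square the half-power; if odd, multiply by the base once.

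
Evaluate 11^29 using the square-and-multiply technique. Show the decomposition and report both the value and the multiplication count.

Computing 11^29 by squaring (build up from 11^1; each line after the first costs one multiplication):

11^1 = 11
11^2 = (11^1)^2 = 11^2 = 121
11^3 = 11 * 11^2 = 11 * 121 = 1331
11^6 = (11^3)^2 = 1331^2 = 1771561
11^7 = 11 * 11^6 = 11 * 1771561 = 19487171
11^14 = (11^7)^2 = 19487171^2 = 379749833583241
11^28 = (11^14)^2 = 379749833583241^2 = 144209936106499234037676064081
11^29 = 11 * 11^28 = 11 * 144209936106499234037676064081 = 1586309297171491574414436704891

Result: 1586309297171491574414436704891
Multiplications needed: 7 (7 lines after 11^1)

11^29 = 1586309297171491574414436704891. Using exponentiation by squaring, this requires 7 multiplications. The key idea: if the exponent is even, square the half-power; if odd, multiply by the base once.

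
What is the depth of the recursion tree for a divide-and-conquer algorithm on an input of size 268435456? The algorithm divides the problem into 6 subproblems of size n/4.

For divide and conquer with division factor 4:

Problem sizes at each level:
Level 0: 268435456
Level 1: 67108864
Level 2: 16777216
Level 3: 4194304
Level 4: 1048576
Level 5: 262144
Level 6: 65536
Level 7: 16384
Level 8: 4096
Level 9: 1024
Level 10: 256
Level 11: 64
Level 12: 16
Level 13: 4
Level 14: 1

The root is level 0 and the size-1 base case is level 14 (the tree spans levels 0 through 14, i.e. 15 levels counting the root), so the depth is the number of divisions: log_4(268435456) = 14

The recursion tree depth is log_4(268435456) = 14. At each level, the problem size is divided by 4, so it takes 14 divisions to reduce to a base case of size 1. The algorithm makes 6 recursive calls at each level.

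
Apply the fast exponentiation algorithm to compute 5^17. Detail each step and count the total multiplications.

Computing 5^17 by squaring (build up from 5^1; each line after the first costs one multiplication):

5^1 = 5
5^2 = (5^1)^2 = 5^2 = 25
5^4 = (5^2)^2 = 25^2 = 625
5^8 = (5^4)^2 = 625^2 = 390625
5^16 = (5^8)^2 = 390625^2 = 152587890625
5^17 = 5 * 5^16 = 5 * 152587890625 = 762939453125

Result: 762939453125
Multiplications needed: 5 (5 lines after 5^1)

5^17 = 762939453125. Using exponentiation by squaring, this requires 5 multiplications. The key idea: if the exponent is even, square the half-power; if odd, multiply by the base once.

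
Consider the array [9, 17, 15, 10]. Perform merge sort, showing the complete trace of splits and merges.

Merge sort trace:

Split: [9, 17, 15, 10] -> [9, 17] and [15, 10]
  Split: [9, 17] -> [9] and [17]
  Merge: [9] + [17] -> [9, 17]
  Split: [15, 10] -> [15] and [10]
  Merge: [15] + [10] -> [10, 15]
Merge: [9, 17] + [10, 15] -> [9, 10, 15, 17]

Final sorted array: [9, 10, 15, 17]

The merge sort proceeds by recursively splitting the array and merging sorted halves.
After all merges, the sorted array is [9, 10, 15, 17].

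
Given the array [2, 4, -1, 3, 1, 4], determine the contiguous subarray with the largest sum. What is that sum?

Using Kadane's algorithm on [2, 4, -1, 3, 1, 4]:

Scanning through the array:
Position 1 (value 4): max_ending_here = 6, max_so_far = 6
Position 2 (value -1): max_ending_here = 5, max_so_far = 6
Position 3 (value 3): max_ending_here = 8, max_so_far = 8
Position 4 (value 1): max_ending_here = 9, max_so_far = 9
Position 5 (value 4): max_ending_here = 13, max_so_far = 13

Maximum subarray: [2, 4, -1, 3, 1, 4]
Maximum sum: 13

The maximum subarray is [2, 4, -1, 3, 1, 4] with sum 13. This subarray runs from index 0 to index 5.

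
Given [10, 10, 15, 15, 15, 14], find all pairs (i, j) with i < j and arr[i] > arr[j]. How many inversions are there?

Finding inversions in [10, 10, 15, 15, 15, 14]:

(2, 5): arr[2]=15 > arr[5]=14
(3, 5): arr[3]=15 > arr[5]=14
(4, 5): arr[4]=15 > arr[5]=14

Total inversions: 3

The array has 3 inversion(s): (2,5), (3,5), (4,5). Each pair (i,j) satisfies i < j and arr[i] > arr[j].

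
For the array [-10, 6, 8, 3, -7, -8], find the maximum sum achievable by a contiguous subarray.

Using Kadane's algorithm on [-10, 6, 8, 3, -7, -8]:

Scanning through the array:
Position 1 (value 6): max_ending_here = 6, max_so_far = 6
Position 2 (value 8): max_ending_here = 14, max_so_far = 14
Position 3 (value 3): max_ending_here = 17, max_so_far = 17
Position 4 (value -7): max_ending_here = 10, max_so_far = 17
Position 5 (value -8): max_ending_here = 2, max_so_far = 17

Maximum subarray: [6, 8, 3]
Maximum sum: 17

The maximum subarray is [6, 8, 3] with sum 17. This subarray runs from index 1 to index 3.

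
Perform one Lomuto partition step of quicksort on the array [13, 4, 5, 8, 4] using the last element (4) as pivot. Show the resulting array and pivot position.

Lomuto partition with pivot = 4:

Initial array: [13, 4, 5, 8, 4]

arr[0]=13 > 4: no swap
arr[1]=4 <= 4: swap with position 0, array becomes [4, 13, 5, 8, 4]
arr[2]=5 > 4: no swap
arr[3]=8 > 4: no swap

Place pivot at position 1: [4, 4, 5, 8, 13]
Pivot position: 1

After partitioning with pivot 4, the array becomes [4, 4, 5, 8, 13]. The pivot is placed at index 1. All elements to the left of the pivot are <= 4, and all elements to the right are > 4.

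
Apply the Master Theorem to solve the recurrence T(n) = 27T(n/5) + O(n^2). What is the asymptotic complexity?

Master Theorem for T(n) = 27T(n/5) + O(n^2):

a = 27, b = 5, c = 2
log_b(a) = log_5(27) = 2.0478

Case 1: c = 2 < log_5(27) = 2.0478
T(n) = O(n^(log_5 27))

For T(n) = 27T(n/5) + O(n^2): log_5(27) = 2.0478. This is Case 1 of the Master Theorem (c < log_b(a), work dominated by leaves), giving O(n^(log_5 27)).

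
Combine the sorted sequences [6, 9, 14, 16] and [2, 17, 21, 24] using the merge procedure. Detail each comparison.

Merging process:

Compare 6 vs 2: take 2 from right. Merged: [2]
Compare 6 vs 17: take 6 from left. Merged: [2, 6]
Compare 9 vs 17: take 9 from left. Merged: [2, 6, 9]
Compare 14 vs 17: take 14 from left. Merged: [2, 6, 9, 14]
Compare 16 vs 17: take 16 from left. Merged: [2, 6, 9, 14, 16]
Append remaining from right: [17, 21, 24]. Merged: [2, 6, 9, 14, 16, 17, 21, 24]

Final merged array: [2, 6, 9, 14, 16, 17, 21, 24]
Total comparisons: 5

The merged array is [2, 6, 9, 14, 16, 17, 21, 24], requiring 5 comparisons. The merge step runs in O(n) time where n is the total number of elements.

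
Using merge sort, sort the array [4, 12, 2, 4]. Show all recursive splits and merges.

Merge sort trace:

Split: [4, 12, 2, 4] -> [4, 12] and [2, 4]
  Split: [4, 12] -> [4] and [12]
  Merge: [4] + [12] -> [4, 12]
  Split: [2, 4] -> [2] and [4]
  Merge: [2] + [4] -> [2, 4]
Merge: [4, 12] + [2, 4] -> [2, 4, 4, 12]

Final sorted array: [2, 4, 4, 12]

The merge sort proceeds by recursively splitting the array and merging sorted halves.
After all merges, the sorted array is [2, 4, 4, 12].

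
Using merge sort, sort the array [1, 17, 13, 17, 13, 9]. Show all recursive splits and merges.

Merge sort trace:

Split: [1, 17, 13, 17, 13, 9] -> [1, 17, 13] and [17, 13, 9]
  Split: [1, 17, 13] -> [1] and [17, 13]
    Split: [17, 13] -> [17] and [13]
    Merge: [17] + [13] -> [13, 17]
  Merge: [1] + [13, 17] -> [1, 13, 17]
  Split: [17, 13, 9] -> [17] and [13, 9]
    Split: [13, 9] -> [13] and [9]
    Merge: [13] + [9] -> [9, 13]
  Merge: [17] + [9, 13] -> [9, 13, 17]
Merge: [1, 13, 17] + [9, 13, 17] -> [1, 9, 13, 13, 17, 17]

Final sorted array: [1, 9, 13, 13, 17, 17]

The merge sort proceeds by recursively splitting the array and merging sorted halves.
After all merges, the sorted array is [1, 9, 13, 13, 17, 17].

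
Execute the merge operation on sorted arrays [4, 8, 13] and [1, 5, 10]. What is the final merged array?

Merging process:

Compare 4 vs 1: take 1 from right. Merged: [1]
Compare 4 vs 5: take 4 from left. Merged: [1, 4]
Compare 8 vs 5: take 5 from right. Merged: [1, 4, 5]
Compare 8 vs 10: take 8 from left. Merged: [1, 4, 5, 8]
Compare 13 vs 10: take 10 from right. Merged: [1, 4, 5, 8, 10]
Append remaining from left: [13]. Merged: [1, 4, 5, 8, 10, 13]

Final merged array: [1, 4, 5, 8, 10, 13]
Total comparisons: 5

The merged array is [1, 4, 5, 8, 10, 13], requiring 5 comparisons. The merge step runs in O(n) time where n is the total number of elements.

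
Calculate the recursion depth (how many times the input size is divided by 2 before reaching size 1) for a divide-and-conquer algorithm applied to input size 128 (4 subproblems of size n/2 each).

For divide and conquer with division factor 2:

Problem sizes at each level:
Level 0: 128
Level 1: 64
Level 2: 32
Level 3: 16
Level 4: 8
Level 5: 4
Level 6: 2
Level 7: 1

The root is level 0 and the size-1 base case is level 7 (the tree spans levels 0 through 7, i.e. 8 levels counting the root), so the depth is the number of divisions: log_2(128) = 7

The recursion tree depth is log_2(128) = 7. At each level, the problem size is divided by 2, so it takes 7 divisions to reduce to a base case of size 1. The algorithm makes 4 recursive calls at each level.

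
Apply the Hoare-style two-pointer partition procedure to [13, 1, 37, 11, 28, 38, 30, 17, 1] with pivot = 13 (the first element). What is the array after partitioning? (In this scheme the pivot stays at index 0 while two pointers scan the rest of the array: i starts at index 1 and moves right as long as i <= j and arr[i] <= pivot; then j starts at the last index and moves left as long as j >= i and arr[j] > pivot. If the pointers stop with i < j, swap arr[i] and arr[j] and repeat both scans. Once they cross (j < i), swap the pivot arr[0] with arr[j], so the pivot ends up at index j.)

Hoare-style two-pointer partition with pivot = 13:

Initial array: [13, 1, 37, 11, 28, 38, 30, 17, 1]

Pointers start at i = 1, j = 8.
i stops at index 2 (arr[2]=37 > 13), j stops at index 8 (arr[8]=1 <= 13): swap arr[2] and arr[8], array becomes [13, 1, 1, 11, 28, 38, 30, 17, 37]
i ends at 4, j ends at 3: the pointers have crossed (j < i), so scanning stops.

Swap pivot arr[0] with arr[3] to place pivot at position 3: [11, 1, 1, 13, 28, 38, 30, 17, 37]
Pivot position: 3

After partitioning with pivot 13, the array becomes [11, 1, 1, 13, 28, 38, 30, 17, 37]. The pivot is placed at index 3. All elements to the left of the pivot are <= 13, and all elements to the right are > 13.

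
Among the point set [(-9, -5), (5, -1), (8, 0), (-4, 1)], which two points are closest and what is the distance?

Computing all pairwise distances among 4 points:

d((-9, -5), (5, -1)) = 14.5602
d((-9, -5), (8, 0)) = 17.72
d((-9, -5), (-4, 1)) = 7.8102
d((5, -1), (8, 0)) = 3.1623 <-- minimum
d((5, -1), (-4, 1)) = 9.2195
d((8, 0), (-4, 1)) = 12.0416

Closest pair: (5, -1) and (8, 0) with distance 3.1623

The closest pair is (5, -1) and (8, 0) with Euclidean distance 3.1623. For 4 points, brute-force pairwise comparison is shown above. For large n, the divide-and-conquer algorithm (sort by x, recurse on halves, check the dividing strip) achieves O(n log n).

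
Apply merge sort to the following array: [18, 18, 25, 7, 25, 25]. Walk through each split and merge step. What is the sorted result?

Merge sort trace:

Split: [18, 18, 25, 7, 25, 25] -> [18, 18, 25] and [7, 25, 25]
  Split: [18, 18, 25] -> [18] and [18, 25]
    Split: [18, 25] -> [18] and [25]
    Merge: [18] + [25] -> [18, 25]
  Merge: [18] + [18, 25] -> [18, 18, 25]
  Split: [7, 25, 25] -> [7] and [25, 25]
    Split: [25, 25] -> [25] and [25]
    Merge: [25] + [25] -> [25, 25]
  Merge: [7] + [25, 25] -> [7, 25, 25]
Merge: [18, 18, 25] + [7, 25, 25] -> [7, 18, 18, 25, 25, 25]

Final sorted array: [7, 18, 18, 25, 25, 25]

The merge sort proceeds by recursively splitting the array and merging sorted halves.
After all merges, the sorted array is [7, 18, 18, 25, 25, 25].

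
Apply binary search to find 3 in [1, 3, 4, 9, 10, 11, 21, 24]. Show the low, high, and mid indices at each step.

Binary search for 3 in [1, 3, 4, 9, 10, 11, 21, 24]:

lo=0, hi=7, mid=3, arr[mid]=9 -> 9 > 3, search left half
lo=0, hi=2, mid=1, arr[mid]=3 -> Found target at index 1!

Binary search finds 3 at index 1 after 2 comparisons. The search repeatedly halves the search space by comparing with the middle element.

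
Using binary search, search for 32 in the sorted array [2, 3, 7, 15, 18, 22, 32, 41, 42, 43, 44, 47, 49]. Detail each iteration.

Binary search for 32 in [2, 3, 7, 15, 18, 22, 32, 41, 42, 43, 44, 47, 49]:

lo=0, hi=12, mid=6, arr[mid]=32 -> Found target at index 6!

Binary search finds 32 at index 6 after 1 comparisons. The search repeatedly halves the search space by comparing with the middle element.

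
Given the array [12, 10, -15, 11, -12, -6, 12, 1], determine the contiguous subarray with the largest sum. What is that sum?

Using Kadane's algorithm on [12, 10, -15, 11, -12, -6, 12, 1]:

Scanning through the array:
Position 1 (value 10): max_ending_here = 22, max_so_far = 22
Position 2 (value -15): max_ending_here = 7, max_so_far = 22
Position 3 (value 11): max_ending_here = 18, max_so_far = 22
Position 4 (value -12): max_ending_here = 6, max_so_far = 22
Position 5 (value -6): max_ending_here = 0, max_so_far = 22
Position 6 (value 12): max_ending_here = 12, max_so_far = 22
Position 7 (value 1): max_ending_here = 13, max_so_far = 22

Maximum subarray: [12, 10]
Maximum sum: 22

The maximum subarray is [12, 10] with sum 22. This subarray runs from index 0 to index 1.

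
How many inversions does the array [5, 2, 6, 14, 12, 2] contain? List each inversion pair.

Finding inversions in [5, 2, 6, 14, 12, 2]:

(0, 1): arr[0]=5 > arr[1]=2
(0, 5): arr[0]=5 > arr[5]=2
(2, 5): arr[2]=6 > arr[5]=2
(3, 4): arr[3]=14 > arr[4]=12
(3, 5): arr[3]=14 > arr[5]=2
(4, 5): arr[4]=12 > arr[5]=2

Total inversions: 6

The array has 6 inversion(s): (0,1), (0,5), (2,5), (3,4), (3,5), (4,5). Each pair (i,j) satisfies i < j and arr[i] > arr[j].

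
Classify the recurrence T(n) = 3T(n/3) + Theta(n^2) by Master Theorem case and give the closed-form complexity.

Master Theorem for T(n) = 3T(n/3) + O(n^2):

a = 3, b = 3, c = 2
log_b(a) = log_3(3) = 1.0000

Case 3: c = 2 > log_3(3) = 1.0000
T(n) = O(n^2) = O(n^2)

For T(n) = 3T(n/3) + O(n^2): log_3(3) = 1.0000. This is Case 3 of the Master Theorem (c > log_b(a), work dominated by root), giving O(n^2).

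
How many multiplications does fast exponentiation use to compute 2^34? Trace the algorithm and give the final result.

Computing 2^34 by squaring (build up from 2^1; each line after the first costs one multiplication):

2^1 = 2
2^2 = (2^1)^2 = 2^2 = 4
2^4 = (2^2)^2 = 4^2 = 16
2^8 = (2^4)^2 = 16^2 = 256
2^16 = (2^8)^2 = 256^2 = 65536
2^17 = 2 * 2^16 = 2 * 65536 = 131072
2^34 = (2^17)^2 = 131072^2 = 17179869184

Result: 17179869184
Multiplications needed: 6 (6 lines after 2^1)

2^34 = 17179869184. Using exponentiation by squaring, this requires 6 multiplications. The key idea: if the exponent is even, square the half-power; if odd, multiply by the base once.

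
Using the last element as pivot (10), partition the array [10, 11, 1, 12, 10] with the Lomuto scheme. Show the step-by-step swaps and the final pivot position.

Lomuto partition with pivot = 10:

Initial array: [10, 11, 1, 12, 10]

arr[0]=10 <= 10: swap with position 0, array becomes [10, 11, 1, 12, 10]
arr[1]=11 > 10: no swap
arr[2]=1 <= 10: swap with position 1, array becomes [10, 1, 11, 12, 10]
arr[3]=12 > 10: no swap

Place pivot at position 2: [10, 1, 10, 12, 11]
Pivot position: 2

After partitioning with pivot 10, the array becomes [10, 1, 10, 12, 11]. The pivot is placed at index 2. All elements to the left of the pivot are <= 10, and all elements to the right are > 10.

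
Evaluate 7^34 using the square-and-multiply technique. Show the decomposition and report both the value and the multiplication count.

Computing 7^34 by squaring (build up from 7^1; each line after the first costs one multiplication):

7^1 = 7
7^2 = (7^1)^2 = 7^2 = 49
7^4 = (7^2)^2 = 49^2 = 2401
7^8 = (7^4)^2 = 2401^2 = 5764801
7^16 = (7^8)^2 = 5764801^2 = 33232930569601
7^17 = 7 * 7^16 = 7 * 33232930569601 = 232630513987207
7^34 = (7^17)^2 = 232630513987207^2 = 54116956037952111668959660849

Result: 54116956037952111668959660849
Multiplications needed: 6 (6 lines after 7^1)

7^34 = 54116956037952111668959660849. Using exponentiation by squaring, this requires 6 multiplications. The key idea: if the exponent is even, square the half-power; if odd, multiply by the base once.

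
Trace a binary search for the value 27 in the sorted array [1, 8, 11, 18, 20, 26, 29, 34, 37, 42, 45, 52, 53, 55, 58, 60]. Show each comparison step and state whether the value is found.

Binary search for 27 in [1, 8, 11, 18, 20, 26, 29, 34, 37, 42, 45, 52, 53, 55, 58, 60]:

lo=0, hi=15, mid=7, arr[mid]=34 -> 34 > 27, search left half
lo=0, hi=6, mid=3, arr[mid]=18 -> 18 < 27, search right half
lo=4, hi=6, mid=5, arr[mid]=26 -> 26 < 27, search right half
lo=6, hi=6, mid=6, arr[mid]=29 -> 29 > 27, search left half
lo=6 > hi=5, target 27 not found

Binary search determines that 27 is not in the array after 4 comparisons. The search space was exhausted without finding the target.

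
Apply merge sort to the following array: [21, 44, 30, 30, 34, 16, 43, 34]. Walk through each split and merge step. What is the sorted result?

Merge sort trace:

Split: [21, 44, 30, 30, 34, 16, 43, 34] -> [21, 44, 30, 30] and [34, 16, 43, 34]
  Split: [21, 44, 30, 30] -> [21, 44] and [30, 30]
    Split: [21, 44] -> [21] and [44]
    Merge: [21] + [44] -> [21, 44]
    Split: [30, 30] -> [30] and [30]
    Merge: [30] + [30] -> [30, 30]
  Merge: [21, 44] + [30, 30] -> [21, 30, 30, 44]
  Split: [34, 16, 43, 34] -> [34, 16] and [43, 34]
    Split: [34, 16] -> [34] and [16]
    Merge: [34] + [16] -> [16, 34]
    Split: [43, 34] -> [43] and [34]
    Merge: [43] + [34] -> [34, 43]
  Merge: [16, 34] + [34, 43] -> [16, 34, 34, 43]
Merge: [21, 30, 30, 44] + [16, 34, 34, 43] -> [16, 21, 30, 30, 34, 34, 43, 44]

Final sorted array: [16, 21, 30, 30, 34, 34, 43, 44]

The merge sort proceeds by recursively splitting the array and merging sorted halves.
After all merges, the sorted array is [16, 21, 30, 30, 34, 34, 43, 44].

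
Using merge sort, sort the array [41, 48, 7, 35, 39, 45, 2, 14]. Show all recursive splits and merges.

Merge sort trace:

Split: [41, 48, 7, 35, 39, 45, 2, 14] -> [41, 48, 7, 35] and [39, 45, 2, 14]
  Split: [41, 48, 7, 35] -> [41, 48] and [7, 35]
    Split: [41, 48] -> [41] and [48]
    Merge: [41] + [48] -> [41, 48]
    Split: [7, 35] -> [7] and [35]
    Merge: [7] + [35] -> [7, 35]
  Merge: [41, 48] + [7, 35] -> [7, 35, 41, 48]
  Split: [39, 45, 2, 14] -> [39, 45] and [2, 14]
    Split: [39, 45] -> [39] and [45]
    Merge: [39] + [45] -> [39, 45]
    Split: [2, 14] -> [2] and [14]
    Merge: [2] + [14] -> [2, 14]
  Merge: [39, 45] + [2, 14] -> [2, 14, 39, 45]
Merge: [7, 35, 41, 48] + [2, 14, 39, 45] -> [2, 7, 14, 35, 39, 41, 45, 48]

Final sorted array: [2, 7, 14, 35, 39, 41, 45, 48]

The merge sort proceeds by recursively splitting the array and merging sorted halves.
After all merges, the sorted array is [2, 7, 14, 35, 39, 41, 45, 48].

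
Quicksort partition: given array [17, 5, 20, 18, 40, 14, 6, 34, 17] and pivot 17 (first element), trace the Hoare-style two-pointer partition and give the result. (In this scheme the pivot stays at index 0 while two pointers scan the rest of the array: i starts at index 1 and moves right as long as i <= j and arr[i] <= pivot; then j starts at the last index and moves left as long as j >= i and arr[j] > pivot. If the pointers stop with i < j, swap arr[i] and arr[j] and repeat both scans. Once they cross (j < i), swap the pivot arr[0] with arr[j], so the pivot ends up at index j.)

Hoare-style two-pointer partition with pivot = 17:

Initial array: [17, 5, 20, 18, 40, 14, 6, 34, 17]

Pointers start at i = 1, j = 8.
i stops at index 2 (arr[2]=20 > 17), j stops at index 8 (arr[8]=17 <= 17): swap arr[2] and arr[8], array becomes [17, 5, 17, 18, 40, 14, 6, 34, 20]
i stops at index 3 (arr[3]=18 > 17), j stops at index 6 (arr[6]=6 <= 17): swap arr[3] and arr[6], array becomes [17, 5, 17, 6, 40, 14, 18, 34, 20]
i stops at index 4 (arr[4]=40 > 17), j stops at index 5 (arr[5]=14 <= 17): swap arr[4] and arr[5], array becomes [17, 5, 17, 6, 14, 40, 18, 34, 20]
i ends at 5, j ends at 4: the pointers have crossed (j < i), so scanning stops.

Swap pivot arr[0] with arr[4] to place pivot at position 4: [14, 5, 17, 6, 17, 40, 18, 34, 20]
Pivot position: 4

After partitioning with pivot 17, the array becomes [14, 5, 17, 6, 17, 40, 18, 34, 20]. The pivot is placed at index 4. All elements to the left of the pivot are <= 17, and all elements to the right are > 17.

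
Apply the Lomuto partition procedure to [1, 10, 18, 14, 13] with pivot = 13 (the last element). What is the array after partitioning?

Lomuto partition with pivot = 13:

Initial array: [1, 10, 18, 14, 13]

arr[0]=1 <= 13: swap with position 0, array becomes [1, 10, 18, 14, 13]
arr[1]=10 <= 13: swap with position 1, array becomes [1, 10, 18, 14, 13]
arr[2]=18 > 13: no swap
arr[3]=14 > 13: no swap

Place pivot at position 2: [1, 10, 13, 14, 18]
Pivot position: 2

After partitioning with pivot 13, the array becomes [1, 10, 13, 14, 18]. The pivot is placed at index 2. All elements to the left of the pivot are <= 13, and all elements to the right are > 13.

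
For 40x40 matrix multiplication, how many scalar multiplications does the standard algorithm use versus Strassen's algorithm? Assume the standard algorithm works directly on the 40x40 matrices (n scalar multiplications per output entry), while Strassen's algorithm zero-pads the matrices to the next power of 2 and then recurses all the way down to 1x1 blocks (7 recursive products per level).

Matrix multiplication for 40x40 matrices:

Strassen's algorithm requires power-of-2 dimensions. Pad 40x40 to 64x64 (next power of 2).

Standard algorithm: 40^3 = 64000 multiplications
Strassen's algorithm: 7^(log2(64)) = 7^6 = 117649 multiplications
Difference: 64000 - 117649 = -53649 (Strassen uses MORE here due to padding overhead — for small or just-over-power-of-2 n, padding can outweigh the per-level savings)

Standard: 64000 multiplications (40^3). Strassen: 117649 multiplications (7^6, after padding to 64x64). Strassen reduces 8 recursive multiplications to 7 at each level.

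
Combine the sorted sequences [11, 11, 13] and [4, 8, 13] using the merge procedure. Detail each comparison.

Merging process:

Compare 11 vs 4: take 4 from right. Merged: [4]
Compare 11 vs 8: take 8 from right. Merged: [4, 8]
Compare 11 vs 13: take 11 from left. Merged: [4, 8, 11]
Compare 11 vs 13: take 11 from left. Merged: [4, 8, 11, 11]
Compare 13 vs 13: take 13 from left. Merged: [4, 8, 11, 11, 13]
Append remaining from right: [13]. Merged: [4, 8, 11, 11, 13, 13]

Final merged array: [4, 8, 11, 11, 13, 13]
Total comparisons: 5

The merged array is [4, 8, 11, 11, 13, 13], requiring 5 comparisons. The merge step runs in O(n) time where n is the total number of elements.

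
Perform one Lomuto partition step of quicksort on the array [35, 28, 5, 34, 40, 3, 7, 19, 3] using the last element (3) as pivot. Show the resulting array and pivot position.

Lomuto partition with pivot = 3:

Initial array: [35, 28, 5, 34, 40, 3, 7, 19, 3]

arr[0]=35 > 3: no swap
arr[1]=28 > 3: no swap
arr[2]=5 > 3: no swap
arr[3]=34 > 3: no swap
arr[4]=40 > 3: no swap
arr[5]=3 <= 3: swap with position 0, array becomes [3, 28, 5, 34, 40, 35, 7, 19, 3]
arr[6]=7 > 3: no swap
arr[7]=19 > 3: no swap

Place pivot at position 1: [3, 3, 5, 34, 40, 35, 7, 19, 28]
Pivot position: 1

After partitioning with pivot 3, the array becomes [3, 3, 5, 34, 40, 35, 7, 19, 28]. The pivot is placed at index 1. All elements to the left of the pivot are <= 3, and all elements to the right are > 3.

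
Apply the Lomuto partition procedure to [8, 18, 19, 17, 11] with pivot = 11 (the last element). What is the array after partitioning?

Lomuto partition with pivot = 11:

Initial array: [8, 18, 19, 17, 11]

arr[0]=8 <= 11: swap with position 0, array becomes [8, 18, 19, 17, 11]
arr[1]=18 > 11: no swap
arr[2]=19 > 11: no swap
arr[3]=17 > 11: no swap

Place pivot at position 1: [8, 11, 19, 17, 18]
Pivot position: 1

After partitioning with pivot 11, the array becomes [8, 11, 19, 17, 18]. The pivot is placed at index 1. All elements to the left of the pivot are <= 11, and all elements to the right are > 11.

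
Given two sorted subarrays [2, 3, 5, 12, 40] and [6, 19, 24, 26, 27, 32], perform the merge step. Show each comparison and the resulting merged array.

Merging process:

Compare 2 vs 6: take 2 from left. Merged: [2]
Compare 3 vs 6: take 3 from left. Merged: [2, 3]
Compare 5 vs 6: take 5 from left. Merged: [2, 3, 5]
Compare 12 vs 6: take 6 from right. Merged: [2, 3, 5, 6]
Compare 12 vs 19: take 12 from left. Merged: [2, 3, 5, 6, 12]
Compare 40 vs 19: take 19 from right. Merged: [2, 3, 5, 6, 12, 19]
Compare 40 vs 24: take 24 from right. Merged: [2, 3, 5, 6, 12, 19, 24]
Compare 40 vs 26: take 26 from right. Merged: [2, 3, 5, 6, 12, 19, 24, 26]
Compare 40 vs 27: take 27 from right. Merged: [2, 3, 5, 6, 12, 19, 24, 26, 27]
Compare 40 vs 32: take 32 from right. Merged: [2, 3, 5, 6, 12, 19, 24, 26, 27, 32]
Append remaining from left: [40]. Merged: [2, 3, 5, 6, 12, 19, 24, 26, 27, 32, 40]

Final merged array: [2, 3, 5, 6, 12, 19, 24, 26, 27, 32, 40]
Total comparisons: 10

The merged array is [2, 3, 5, 6, 12, 19, 24, 26, 27, 32, 40], requiring 10 comparisons. The merge step runs in O(n) time where n is the total number of elements.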